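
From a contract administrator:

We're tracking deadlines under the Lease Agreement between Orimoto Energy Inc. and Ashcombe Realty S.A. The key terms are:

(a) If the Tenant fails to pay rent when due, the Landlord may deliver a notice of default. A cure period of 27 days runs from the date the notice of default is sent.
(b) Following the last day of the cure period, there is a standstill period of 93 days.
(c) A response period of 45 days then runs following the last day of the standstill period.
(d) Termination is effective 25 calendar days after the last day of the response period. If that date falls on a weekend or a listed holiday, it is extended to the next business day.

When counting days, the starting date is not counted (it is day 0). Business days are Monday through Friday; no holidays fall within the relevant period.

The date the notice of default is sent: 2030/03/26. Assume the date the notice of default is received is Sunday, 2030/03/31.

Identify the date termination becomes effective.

Adding 27 calendar days to 2030/03/26 gives 2030/04/22, which is the last day of the cure period.
The last day of the standstill period: 93 calendar days after 2030/04/22 is 2030/07/24.
Adding 45 calendar days to 2030/07/24 gives 2030/09/07, which is the last day of the response period.
Adding 25 calendar days to 2030/09/07 gives 2030/10/02, which is the date termination becomes effective. 2030/10/02 is a Wednesday, so no roll-forward applies.

2030/10/02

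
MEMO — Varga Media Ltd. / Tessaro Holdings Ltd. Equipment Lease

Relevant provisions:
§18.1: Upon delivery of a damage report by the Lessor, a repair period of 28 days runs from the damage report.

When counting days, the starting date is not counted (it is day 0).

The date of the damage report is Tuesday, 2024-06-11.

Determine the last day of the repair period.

2024-07-09

Adding 28 calendar days to 2024-06-11 gives 2024-07-09, which is the last day of the repair period.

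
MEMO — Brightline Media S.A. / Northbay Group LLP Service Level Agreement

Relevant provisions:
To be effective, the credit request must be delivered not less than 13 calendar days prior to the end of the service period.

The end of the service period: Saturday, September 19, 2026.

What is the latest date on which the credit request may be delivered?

September 6, 2026

September 19, 2026 minus 13 days is September 6, 2026.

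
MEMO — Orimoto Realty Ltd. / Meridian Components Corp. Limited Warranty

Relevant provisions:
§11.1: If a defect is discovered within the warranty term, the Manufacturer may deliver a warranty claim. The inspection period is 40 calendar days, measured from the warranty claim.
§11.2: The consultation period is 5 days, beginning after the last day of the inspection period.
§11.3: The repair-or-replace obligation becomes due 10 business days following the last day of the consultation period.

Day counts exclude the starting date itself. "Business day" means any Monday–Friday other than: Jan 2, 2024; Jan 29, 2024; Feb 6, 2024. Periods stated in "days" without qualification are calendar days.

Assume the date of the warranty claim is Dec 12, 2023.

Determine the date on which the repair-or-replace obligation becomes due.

Adding 40 calendar days to Dec 12, 2023 gives Jan 21, 2024, which is the last day of the inspection period.
The last day of the consultation period: 5 calendar days after Jan 21, 2024 is Jan 26, 2024.
The date on which the repair-or-replace obligation becomes due: 10 business days after Friday, Jan 26, 2024, skipping weekends and the listed holidays on Jan 29, Feb 6 — Jan 30, Jan 31, Feb 1, Feb 2, Feb 5, Feb 7, Feb 8, Feb 9, Feb 12, Feb 13 — lands on Tuesday, Feb 13, 2024.

Feb 13, 2024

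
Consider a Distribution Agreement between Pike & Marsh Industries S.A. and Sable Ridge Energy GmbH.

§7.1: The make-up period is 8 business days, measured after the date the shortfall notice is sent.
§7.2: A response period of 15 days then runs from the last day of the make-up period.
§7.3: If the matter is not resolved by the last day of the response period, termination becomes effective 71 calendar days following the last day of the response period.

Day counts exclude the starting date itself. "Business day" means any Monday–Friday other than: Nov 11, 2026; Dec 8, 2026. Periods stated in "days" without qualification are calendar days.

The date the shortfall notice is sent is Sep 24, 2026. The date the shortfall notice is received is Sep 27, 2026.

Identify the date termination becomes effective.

Dec 31, 2026

From Thursday, Sep 24, 2026, 8 business days (Sep 25, Sep 28, Sep 29, Sep 30, Oct 1, Oct 2, Oct 5, Oct 6, skipping weekends) brings us to Tuesday, Oct 6, 2026, which is the last day of the make-up period.
The last day of the response period: Oct 6, 2026 + 15 days = Oct 21, 2026.
The date termination becomes effective: Oct 21, 2026 + 71 days = Dec 31, 2026.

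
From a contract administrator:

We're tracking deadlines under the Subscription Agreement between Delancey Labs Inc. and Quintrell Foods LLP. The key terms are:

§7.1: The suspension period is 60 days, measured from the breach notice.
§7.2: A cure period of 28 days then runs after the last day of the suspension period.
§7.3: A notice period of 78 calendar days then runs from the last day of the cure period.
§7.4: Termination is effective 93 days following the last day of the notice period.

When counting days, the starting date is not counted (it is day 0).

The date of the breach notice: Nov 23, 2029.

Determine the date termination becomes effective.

The last day of the suspension period: Nov 23, 2029 + 60 days = Jan 22, 2030.
The last day of the cure period: 28 calendar days after Jan 22, 2030 is Feb 19, 2030.
The last day of the notice period: 78 calendar days after Feb 19, 2030 is May 8, 2030.
Adding 93 calendar days to May 8, 2030 gives Aug 9, 2030, which is the date termination becomes effective.

Aug 9, 2030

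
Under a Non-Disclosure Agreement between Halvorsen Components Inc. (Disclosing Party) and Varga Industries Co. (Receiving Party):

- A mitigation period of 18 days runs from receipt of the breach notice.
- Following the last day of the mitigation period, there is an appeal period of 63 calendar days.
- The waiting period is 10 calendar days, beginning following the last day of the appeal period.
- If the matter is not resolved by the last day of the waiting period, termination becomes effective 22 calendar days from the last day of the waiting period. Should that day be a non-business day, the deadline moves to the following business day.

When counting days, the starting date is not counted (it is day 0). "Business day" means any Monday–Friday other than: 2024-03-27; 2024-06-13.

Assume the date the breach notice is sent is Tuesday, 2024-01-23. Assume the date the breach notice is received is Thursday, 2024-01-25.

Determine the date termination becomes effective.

2024-05-17

The last day of the mitigation period: 2024-01-25 + 18 days = 2024-02-12.
The last day of the appeal period: 63 calendar days after 2024-02-12 is 2024-04-15.
The last day of the waiting period: 10 calendar days after 2024-04-15 is 2024-04-25.
Adding 22 calendar days to 2024-04-25 gives 2024-05-17, which is the date termination becomes effective. 2024-05-17 is a Friday and is not a listed holiday, so no roll-forward applies.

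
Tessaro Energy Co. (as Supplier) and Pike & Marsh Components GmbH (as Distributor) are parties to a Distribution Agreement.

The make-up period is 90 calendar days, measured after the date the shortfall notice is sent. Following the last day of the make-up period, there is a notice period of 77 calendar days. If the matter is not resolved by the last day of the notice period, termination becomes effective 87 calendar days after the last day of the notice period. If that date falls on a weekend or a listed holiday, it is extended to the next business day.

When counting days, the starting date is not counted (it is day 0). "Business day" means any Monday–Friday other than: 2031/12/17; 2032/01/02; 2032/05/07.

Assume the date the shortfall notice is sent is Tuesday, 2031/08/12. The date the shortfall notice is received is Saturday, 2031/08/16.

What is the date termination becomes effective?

The last day of the make-up period: 90 calendar days after 2031/08/12 is 2031/11/10.
The last day of the notice period: 77 calendar days after 2031/11/10 is 2032/01/26.
Adding 87 calendar days to 2032/01/26 gives 2032/04/22, which is the date termination becomes effective. 2032/04/22 is a Thursday and is not a listed holiday, so no roll-forward applies.

2032/04/22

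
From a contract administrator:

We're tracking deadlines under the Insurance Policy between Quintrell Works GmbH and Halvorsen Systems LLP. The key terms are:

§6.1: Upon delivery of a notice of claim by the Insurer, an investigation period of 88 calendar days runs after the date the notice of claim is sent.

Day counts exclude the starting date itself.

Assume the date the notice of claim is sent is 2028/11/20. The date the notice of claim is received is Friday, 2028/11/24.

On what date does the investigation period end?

Adding 88 calendar days to 2028/11/20 gives 2029/02/16, which is the last day of the investigation period.

2029/02/16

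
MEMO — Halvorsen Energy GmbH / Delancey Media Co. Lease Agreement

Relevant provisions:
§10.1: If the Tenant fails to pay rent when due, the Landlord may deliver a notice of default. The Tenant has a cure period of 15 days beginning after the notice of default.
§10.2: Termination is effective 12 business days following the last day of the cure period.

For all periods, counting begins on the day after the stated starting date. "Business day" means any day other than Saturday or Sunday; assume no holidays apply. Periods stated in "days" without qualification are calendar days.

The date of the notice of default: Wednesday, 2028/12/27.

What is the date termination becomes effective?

2029/01/29

Adding 15 calendar days to 2028/12/27 gives 2029/01/11, which is the last day of the cure period.
The date termination becomes effective: 12 business days after Thursday, 2029/01/11, skipping weekends — Jan 12, Jan 15, Jan 16, Jan 17, …, Jan 25, Jan 26, Jan 29 — lands on Monday, 2029/01/29.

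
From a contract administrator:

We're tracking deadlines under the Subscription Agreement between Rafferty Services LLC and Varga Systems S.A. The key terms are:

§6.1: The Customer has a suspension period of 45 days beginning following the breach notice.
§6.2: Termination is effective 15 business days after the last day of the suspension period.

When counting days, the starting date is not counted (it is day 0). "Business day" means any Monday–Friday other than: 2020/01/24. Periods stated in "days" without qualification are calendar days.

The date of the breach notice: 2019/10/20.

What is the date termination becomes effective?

The last day of the suspension period: 2019/10/20 + 45 days = 2019/12/04.
From Wednesday, 2019/12/04, 15 business days (Dec 5, Dec 6, Dec 9, Dec 10, …, Dec 23, Dec 24, Dec 25, skipping weekends) brings us to Wednesday, 2019/12/25, which is the date termination becomes effective.

2019/12/25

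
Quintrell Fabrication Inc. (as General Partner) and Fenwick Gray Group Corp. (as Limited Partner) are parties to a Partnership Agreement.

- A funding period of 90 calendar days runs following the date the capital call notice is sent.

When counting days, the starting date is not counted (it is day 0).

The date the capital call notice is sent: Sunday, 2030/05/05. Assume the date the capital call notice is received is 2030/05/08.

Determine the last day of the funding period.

The last day of the funding period: 90 calendar days after 2030/05/05 is 2030/08/03.

2030/08/03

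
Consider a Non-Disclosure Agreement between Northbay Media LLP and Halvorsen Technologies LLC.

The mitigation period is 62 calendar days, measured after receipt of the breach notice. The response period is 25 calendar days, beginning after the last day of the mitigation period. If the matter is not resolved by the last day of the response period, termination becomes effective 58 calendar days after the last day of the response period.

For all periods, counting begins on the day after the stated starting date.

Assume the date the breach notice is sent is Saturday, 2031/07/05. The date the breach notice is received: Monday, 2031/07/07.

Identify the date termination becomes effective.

2031/11/29

The last day of the mitigation period: 2031/07/07 + 62 days = 2031/09/07.
Adding 25 calendar days to 2031/09/07 gives 2031/10/02, which is the last day of the response period.
Adding 58 calendar days to 2031/10/02 gives 2031/11/29, which is the date termination becomes effective.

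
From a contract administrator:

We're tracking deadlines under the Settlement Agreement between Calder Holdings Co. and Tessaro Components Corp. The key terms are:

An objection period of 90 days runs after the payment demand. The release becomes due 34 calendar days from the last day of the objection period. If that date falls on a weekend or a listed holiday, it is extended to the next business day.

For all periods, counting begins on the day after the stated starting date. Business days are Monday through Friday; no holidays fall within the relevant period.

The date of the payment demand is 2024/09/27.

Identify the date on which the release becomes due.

The last day of the objection period: 2024/09/27 + 90 days = 2024/12/26.
The date on which the release becomes due: 2024/12/26 + 34 days = 2025/01/29. 2025/01/29 is a Wednesday, so no roll-forward applies.

2025/01/29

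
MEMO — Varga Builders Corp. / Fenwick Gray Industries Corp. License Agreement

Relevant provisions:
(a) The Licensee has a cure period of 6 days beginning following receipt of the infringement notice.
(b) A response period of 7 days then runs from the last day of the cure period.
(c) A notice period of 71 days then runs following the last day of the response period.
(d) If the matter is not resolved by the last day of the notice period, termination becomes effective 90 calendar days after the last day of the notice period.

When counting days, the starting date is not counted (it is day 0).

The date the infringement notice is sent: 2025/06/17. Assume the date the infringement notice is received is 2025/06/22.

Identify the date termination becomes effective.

2025/12/13

The last day of the cure period: 2025/06/22 + 6 days = 2025/06/28.
The last day of the response period: 7 calendar days after 2025/06/28 is 2025/07/05.
The last day of the notice period: 71 calendar days after 2025/07/05 is 2025/09/14.
Adding 90 calendar days to 2025/09/14 gives 2025/12/13, which is the date termination becomes effective.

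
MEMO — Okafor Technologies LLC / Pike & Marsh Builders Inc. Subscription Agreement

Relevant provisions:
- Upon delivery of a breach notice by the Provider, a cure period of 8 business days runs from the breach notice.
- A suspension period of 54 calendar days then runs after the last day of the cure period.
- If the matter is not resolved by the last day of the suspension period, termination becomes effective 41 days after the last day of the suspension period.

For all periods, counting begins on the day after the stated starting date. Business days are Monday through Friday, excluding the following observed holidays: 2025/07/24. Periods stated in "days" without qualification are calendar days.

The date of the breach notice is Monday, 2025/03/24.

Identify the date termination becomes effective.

2025/07/07

The last day of the cure period: 8 business days after Monday, 2025/03/24, skipping weekends — Mar 25, Mar 26, Mar 27, Mar 28, Mar 31, Apr 1, Apr 2, Apr 3 — lands on Thursday, 2025/04/03.
The last day of the suspension period: 2025/04/03 + 54 days = 2025/05/27.
The date termination becomes effective: 41 calendar days after 2025/05/27 is 2025/07/07.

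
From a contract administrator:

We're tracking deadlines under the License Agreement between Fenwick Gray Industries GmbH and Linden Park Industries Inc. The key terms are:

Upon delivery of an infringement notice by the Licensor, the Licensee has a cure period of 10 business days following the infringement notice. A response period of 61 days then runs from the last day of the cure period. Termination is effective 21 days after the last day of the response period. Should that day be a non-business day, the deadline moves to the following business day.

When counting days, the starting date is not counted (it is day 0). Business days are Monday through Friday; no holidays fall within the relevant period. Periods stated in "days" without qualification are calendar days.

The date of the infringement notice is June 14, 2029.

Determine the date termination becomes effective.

September 18, 2029

From Thursday, June 14, 2029, 10 business days (Jun 15, Jun 18, Jun 19, Jun 20, Jun 21, Jun 22, Jun 25, Jun 26, Jun 27, Jun 28, skipping weekends) brings us to Thursday, June 28, 2029, which is the last day of the cure period.
The last day of the response period: June 28, 2029 + 61 days = August 28, 2029.
Adding 21 calendar days to August 28, 2029 gives September 18, 2029, which is the date termination becomes effective. September 18, 2029 is a Tuesday, so no roll-forward applies.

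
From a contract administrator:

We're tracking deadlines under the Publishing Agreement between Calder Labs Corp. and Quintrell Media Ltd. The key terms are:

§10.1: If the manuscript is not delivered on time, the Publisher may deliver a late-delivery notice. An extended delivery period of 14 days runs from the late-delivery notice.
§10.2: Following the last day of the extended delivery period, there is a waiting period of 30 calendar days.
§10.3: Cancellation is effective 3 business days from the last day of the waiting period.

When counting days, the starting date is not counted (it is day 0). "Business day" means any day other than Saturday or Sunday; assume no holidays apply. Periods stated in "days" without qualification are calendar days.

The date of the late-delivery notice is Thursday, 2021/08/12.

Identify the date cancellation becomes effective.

2021/09/29

The last day of the extended delivery period: 2021/08/12 + 14 days = 2021/08/26.
Adding 30 calendar days to 2021/08/26 gives 2021/09/25, which is the last day of the waiting period.
From Saturday, 2021/09/25, 3 business days (Sep 27, Sep 28, Sep 29, skipping weekends) brings us to Wednesday, 2021/09/29, which is the date cancellation becomes effective.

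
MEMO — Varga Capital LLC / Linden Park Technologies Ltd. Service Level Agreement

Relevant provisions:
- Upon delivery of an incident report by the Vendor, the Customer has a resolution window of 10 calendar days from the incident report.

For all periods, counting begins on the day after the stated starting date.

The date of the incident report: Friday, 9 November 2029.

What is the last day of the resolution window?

Adding 10 calendar days to 9 November 2029 gives 19 November 2029, which is the last day of the resolution window.

19 November 2029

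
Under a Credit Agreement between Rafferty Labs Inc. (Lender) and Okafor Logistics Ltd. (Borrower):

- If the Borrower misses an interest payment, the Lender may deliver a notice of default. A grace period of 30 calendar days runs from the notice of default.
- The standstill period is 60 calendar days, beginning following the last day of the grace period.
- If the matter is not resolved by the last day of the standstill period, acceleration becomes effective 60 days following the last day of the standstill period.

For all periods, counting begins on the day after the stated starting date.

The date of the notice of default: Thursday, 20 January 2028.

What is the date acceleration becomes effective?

The last day of the grace period: 20 January 2028 + 30 days = 19 February 2028.
The last day of the standstill period: 19 February 2028 + 60 days = 19 April 2028.
The date acceleration becomes effective: 19 April 2028 + 60 days = 18 June 2028.

18 June 2028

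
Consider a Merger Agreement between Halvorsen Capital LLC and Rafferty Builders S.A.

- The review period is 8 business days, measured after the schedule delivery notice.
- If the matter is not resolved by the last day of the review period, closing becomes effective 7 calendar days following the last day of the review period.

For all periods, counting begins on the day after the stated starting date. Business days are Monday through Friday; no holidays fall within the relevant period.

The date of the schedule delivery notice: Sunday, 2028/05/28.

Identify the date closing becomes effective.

The last day of the review period: counting 8 business days from Sunday, 2028/05/28 (May 29, May 30, May 31, Jun 1, Jun 2, Jun 5, Jun 6, Jun 7, skipping weekends) reaches Wednesday, 2028/06/07.
The date closing becomes effective: 7 calendar days after 2028/06/07 is 2028/06/14.

2028/06/14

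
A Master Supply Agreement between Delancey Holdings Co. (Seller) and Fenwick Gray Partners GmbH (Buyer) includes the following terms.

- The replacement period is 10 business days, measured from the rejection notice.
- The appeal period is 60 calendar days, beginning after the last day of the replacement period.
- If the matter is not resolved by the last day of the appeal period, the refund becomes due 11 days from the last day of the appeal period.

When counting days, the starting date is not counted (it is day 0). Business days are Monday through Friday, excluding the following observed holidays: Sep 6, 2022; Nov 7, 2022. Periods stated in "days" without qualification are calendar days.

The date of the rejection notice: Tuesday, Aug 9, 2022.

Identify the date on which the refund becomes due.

The last day of the replacement period: 10 business days after Tuesday, Aug 9, 2022, skipping weekends — Aug 10, Aug 11, Aug 12, Aug 15, Aug 16, Aug 17, Aug 18, Aug 19, Aug 22, Aug 23 — lands on Tuesday, Aug 23, 2022.
The last day of the appeal period: Aug 23, 2022 + 60 days = Oct 22, 2022.
The date on which the refund becomes due: 11 calendar days after Oct 22, 2022 is Nov 2, 2022.

Nov 2, 2022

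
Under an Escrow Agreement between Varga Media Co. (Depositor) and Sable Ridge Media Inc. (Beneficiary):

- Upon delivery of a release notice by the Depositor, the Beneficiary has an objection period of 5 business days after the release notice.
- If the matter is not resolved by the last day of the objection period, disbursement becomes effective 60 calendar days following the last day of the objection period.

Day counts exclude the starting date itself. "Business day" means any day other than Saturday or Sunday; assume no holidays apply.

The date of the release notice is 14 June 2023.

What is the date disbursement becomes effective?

The last day of the objection period: 5 business days after Wednesday, 14 June 2023, skipping weekends — Jun 15, Jun 16, Jun 19, Jun 20, Jun 21 — lands on Wednesday, 21 June 2023.
The date disbursement becomes effective: 21 June 2023 + 60 days = 20 August 2023.

20 August 2023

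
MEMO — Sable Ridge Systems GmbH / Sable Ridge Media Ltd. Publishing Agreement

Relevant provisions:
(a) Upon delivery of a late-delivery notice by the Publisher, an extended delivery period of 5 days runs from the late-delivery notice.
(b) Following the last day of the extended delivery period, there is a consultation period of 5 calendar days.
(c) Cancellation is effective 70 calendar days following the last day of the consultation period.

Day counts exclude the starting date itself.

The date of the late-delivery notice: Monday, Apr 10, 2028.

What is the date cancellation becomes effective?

Adding 5 calendar days to Apr 10, 2028 gives Apr 15, 2028, which is the last day of the extended delivery period.
Adding 5 calendar days to Apr 15, 2028 gives Apr 20, 2028, which is the last day of the consultation period.
Adding 70 calendar days to Apr 20, 2028 gives Jun 29, 2028, which is the date cancellation becomes effective.

Jun 29, 2028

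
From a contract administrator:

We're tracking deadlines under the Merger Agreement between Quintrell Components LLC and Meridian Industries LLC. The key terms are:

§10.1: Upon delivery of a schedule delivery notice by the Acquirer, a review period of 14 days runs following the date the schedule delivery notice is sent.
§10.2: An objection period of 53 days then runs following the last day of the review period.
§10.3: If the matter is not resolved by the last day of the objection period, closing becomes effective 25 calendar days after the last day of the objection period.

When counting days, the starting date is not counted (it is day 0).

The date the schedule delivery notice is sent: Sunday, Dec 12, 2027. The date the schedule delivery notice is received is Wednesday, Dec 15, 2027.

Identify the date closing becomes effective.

Adding 14 calendar days to Dec 12, 2027 gives Dec 26, 2027, which is the last day of the review period.
Adding 53 calendar days to Dec 26, 2027 gives Feb 17, 2028, which is the last day of the objection period.
Adding 25 calendar days to Feb 17, 2028 gives Mar 13, 2028, which is the date closing becomes effective.

Mar 13, 2028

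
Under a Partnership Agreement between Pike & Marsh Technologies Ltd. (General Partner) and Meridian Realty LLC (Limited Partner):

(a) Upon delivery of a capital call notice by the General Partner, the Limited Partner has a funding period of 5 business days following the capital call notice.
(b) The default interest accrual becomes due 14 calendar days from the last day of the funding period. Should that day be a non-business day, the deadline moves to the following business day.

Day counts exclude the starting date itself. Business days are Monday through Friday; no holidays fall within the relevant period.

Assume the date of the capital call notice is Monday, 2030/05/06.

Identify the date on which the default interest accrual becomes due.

2030/05/27

From Monday, 2030/05/06, 5 business days (May 7, May 8, May 9, May 10, May 13, skipping weekends) brings us to Monday, 2030/05/13, which is the last day of the funding period.
Adding 14 calendar days to 2030/05/13 gives 2030/05/27, which is the date on which the default interest accrual becomes due. 2030/05/27 is a Monday, so no roll-forward applies.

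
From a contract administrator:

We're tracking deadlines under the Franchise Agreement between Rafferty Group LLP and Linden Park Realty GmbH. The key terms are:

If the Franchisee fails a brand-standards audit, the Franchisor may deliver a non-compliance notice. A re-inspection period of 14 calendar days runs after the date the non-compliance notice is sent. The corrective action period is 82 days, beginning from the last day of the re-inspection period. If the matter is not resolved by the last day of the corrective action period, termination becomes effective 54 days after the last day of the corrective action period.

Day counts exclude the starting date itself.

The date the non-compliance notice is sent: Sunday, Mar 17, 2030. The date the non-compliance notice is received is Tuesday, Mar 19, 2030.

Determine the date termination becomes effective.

Aug 14, 2030

Adding 14 calendar days to Mar 17, 2030 gives Mar 31, 2030, which is the last day of the re-inspection period.
The last day of the corrective action period: 82 calendar days after Mar 31, 2030 is Jun 21, 2030.
Adding 54 calendar days to Jun 21, 2030 gives Aug 14, 2030, which is the date termination becomes effective.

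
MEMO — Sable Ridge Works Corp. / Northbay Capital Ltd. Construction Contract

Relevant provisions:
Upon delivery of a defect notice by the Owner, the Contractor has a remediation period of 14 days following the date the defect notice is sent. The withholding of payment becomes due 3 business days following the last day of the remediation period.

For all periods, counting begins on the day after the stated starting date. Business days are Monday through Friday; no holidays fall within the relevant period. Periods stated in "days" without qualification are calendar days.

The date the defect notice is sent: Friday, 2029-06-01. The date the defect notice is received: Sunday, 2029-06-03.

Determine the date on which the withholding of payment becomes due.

2029-06-20

The last day of the remediation period: 2029-06-01 + 14 days = 2029-06-15.
From Friday, 2029-06-15, 3 business days (Jun 18, Jun 19, Jun 20, skipping weekends) brings us to Wednesday, 2029-06-20, which is the date on which the withholding of payment becomes due.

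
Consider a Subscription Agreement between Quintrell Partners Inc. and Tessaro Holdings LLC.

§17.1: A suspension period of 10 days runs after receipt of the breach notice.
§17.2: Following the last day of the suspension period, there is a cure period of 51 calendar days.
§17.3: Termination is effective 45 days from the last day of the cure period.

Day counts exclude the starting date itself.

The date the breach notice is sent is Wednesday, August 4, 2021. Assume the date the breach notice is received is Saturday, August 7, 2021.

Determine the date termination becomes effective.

The last day of the suspension period: 10 calendar days after August 7, 2021 is August 17, 2021.
Adding 51 calendar days to August 17, 2021 gives October 7, 2021, which is the last day of the cure period.
The date termination becomes effective: 45 calendar days after October 7, 2021 is November 21, 2021.

November 21, 2021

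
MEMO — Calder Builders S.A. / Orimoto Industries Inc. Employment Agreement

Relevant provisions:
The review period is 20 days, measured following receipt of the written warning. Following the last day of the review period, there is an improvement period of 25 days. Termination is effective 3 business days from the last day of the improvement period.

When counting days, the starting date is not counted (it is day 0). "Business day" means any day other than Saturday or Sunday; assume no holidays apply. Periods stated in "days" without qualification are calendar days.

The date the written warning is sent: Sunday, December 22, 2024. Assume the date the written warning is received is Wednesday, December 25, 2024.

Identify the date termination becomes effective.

February 12, 2025

Adding 20 calendar days to December 25, 2024 gives January 14, 2025, which is the last day of the review period.
Adding 25 calendar days to January 14, 2025 gives February 8, 2025, which is the last day of the improvement period.
The date termination becomes effective: 3 business days after Saturday, February 8, 2025, skipping weekends — Feb 10, Feb 11, Feb 12 — lands on Wednesday, February 12, 2025.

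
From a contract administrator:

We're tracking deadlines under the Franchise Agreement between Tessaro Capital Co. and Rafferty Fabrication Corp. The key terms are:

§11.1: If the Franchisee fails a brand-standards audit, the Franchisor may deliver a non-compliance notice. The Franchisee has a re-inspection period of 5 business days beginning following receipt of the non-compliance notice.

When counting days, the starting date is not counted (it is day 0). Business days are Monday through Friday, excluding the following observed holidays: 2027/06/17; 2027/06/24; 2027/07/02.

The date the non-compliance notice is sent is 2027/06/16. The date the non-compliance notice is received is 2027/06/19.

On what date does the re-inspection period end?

The last day of the re-inspection period: 5 business days after Saturday, 2027/06/19, skipping weekends and the listed holiday on Jun 24 — Jun 21, Jun 22, Jun 23, Jun 25, Jun 28 — lands on Monday, 2027/06/28.

2027/06/28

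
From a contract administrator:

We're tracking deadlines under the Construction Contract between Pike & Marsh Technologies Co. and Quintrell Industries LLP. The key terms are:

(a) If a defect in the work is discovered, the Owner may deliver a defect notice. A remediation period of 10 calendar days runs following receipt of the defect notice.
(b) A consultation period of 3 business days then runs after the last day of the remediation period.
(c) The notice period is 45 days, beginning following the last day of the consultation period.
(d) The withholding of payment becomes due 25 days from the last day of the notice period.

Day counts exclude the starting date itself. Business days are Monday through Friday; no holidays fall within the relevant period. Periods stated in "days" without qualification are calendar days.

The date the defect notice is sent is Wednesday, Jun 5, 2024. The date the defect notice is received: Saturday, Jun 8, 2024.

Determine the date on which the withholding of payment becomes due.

Adding 10 calendar days to Jun 8, 2024 gives Jun 18, 2024, which is the last day of the remediation period.
From Tuesday, Jun 18, 2024, 3 business days (Jun 19, Jun 20, Jun 21, skipping weekends) brings us to Friday, Jun 21, 2024, which is the last day of the consultation period.
The last day of the notice period: 45 calendar days after Jun 21, 2024 is Aug 5, 2024.
The date on which the withholding of payment becomes due: Aug 5, 2024 + 25 days = Aug 30, 2024.

Aug 30, 2024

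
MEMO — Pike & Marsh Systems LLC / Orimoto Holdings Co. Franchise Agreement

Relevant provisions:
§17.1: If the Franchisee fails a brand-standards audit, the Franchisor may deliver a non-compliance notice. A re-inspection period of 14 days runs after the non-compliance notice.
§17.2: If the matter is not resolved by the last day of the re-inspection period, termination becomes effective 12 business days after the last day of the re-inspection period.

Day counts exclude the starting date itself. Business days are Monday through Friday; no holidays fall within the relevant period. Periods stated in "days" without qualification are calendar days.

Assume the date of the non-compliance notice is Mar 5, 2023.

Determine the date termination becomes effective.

The last day of the re-inspection period: 14 calendar days after Mar 5, 2023 is Mar 19, 2023.
The date termination becomes effective: counting 12 business days from Sunday, Mar 19, 2023 (Mar 20, Mar 21, Mar 22, Mar 23, …, Mar 31, Apr 3, Apr 4, skipping weekends) reaches Tuesday, Apr 4, 2023.

Apr 4, 2023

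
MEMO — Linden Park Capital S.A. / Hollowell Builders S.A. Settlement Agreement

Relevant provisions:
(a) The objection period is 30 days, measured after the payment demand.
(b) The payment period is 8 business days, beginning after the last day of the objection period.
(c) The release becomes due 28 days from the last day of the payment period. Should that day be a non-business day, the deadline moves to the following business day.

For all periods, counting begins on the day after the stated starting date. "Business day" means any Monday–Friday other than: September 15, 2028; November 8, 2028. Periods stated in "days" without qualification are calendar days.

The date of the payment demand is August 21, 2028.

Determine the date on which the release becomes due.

The last day of the objection period: August 21, 2028 + 30 days = September 20, 2028.
From Wednesday, September 20, 2028, 8 business days (Sep 21, Sep 22, Sep 25, Sep 26, Sep 27, Sep 28, Sep 29, Oct 2, skipping weekends) brings us to Monday, October 2, 2028, which is the last day of the payment period.
The date on which the release becomes due: 28 calendar days after October 2, 2028 is October 30, 2028. October 30, 2028 is a Monday and is not a listed holiday, so no roll-forward applies.

October 30, 2028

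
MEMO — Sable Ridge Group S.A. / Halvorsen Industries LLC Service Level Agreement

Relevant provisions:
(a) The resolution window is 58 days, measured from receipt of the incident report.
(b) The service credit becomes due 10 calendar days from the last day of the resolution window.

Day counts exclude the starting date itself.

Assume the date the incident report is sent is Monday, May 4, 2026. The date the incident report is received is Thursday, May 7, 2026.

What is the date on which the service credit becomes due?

July 14, 2026

The last day of the resolution window: May 7, 2026 + 58 days = July 4, 2026.
The date on which the service credit becomes due: 10 calendar days after July 4, 2026 is July 14, 2026.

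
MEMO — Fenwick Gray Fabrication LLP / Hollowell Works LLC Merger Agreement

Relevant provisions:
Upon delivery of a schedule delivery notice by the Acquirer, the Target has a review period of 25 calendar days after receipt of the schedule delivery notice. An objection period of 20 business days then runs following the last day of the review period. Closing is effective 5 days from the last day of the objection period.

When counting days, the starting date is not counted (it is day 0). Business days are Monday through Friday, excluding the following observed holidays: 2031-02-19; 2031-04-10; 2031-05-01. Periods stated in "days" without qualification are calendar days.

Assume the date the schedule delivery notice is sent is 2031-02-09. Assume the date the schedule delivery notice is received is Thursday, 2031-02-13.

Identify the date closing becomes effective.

The last day of the review period: 2031-02-13 + 25 days = 2031-03-10.
From Monday, 2031-03-10, 20 business days (Mar 11, Mar 12, Mar 13, Mar 14, …, Apr 3, Apr 4, Apr 7, skipping weekends) brings us to Monday, 2031-04-07, which is the last day of the objection period.
Adding 5 calendar days to 2031-04-07 gives 2031-04-12, which is the date closing becomes effective.

2031-04-12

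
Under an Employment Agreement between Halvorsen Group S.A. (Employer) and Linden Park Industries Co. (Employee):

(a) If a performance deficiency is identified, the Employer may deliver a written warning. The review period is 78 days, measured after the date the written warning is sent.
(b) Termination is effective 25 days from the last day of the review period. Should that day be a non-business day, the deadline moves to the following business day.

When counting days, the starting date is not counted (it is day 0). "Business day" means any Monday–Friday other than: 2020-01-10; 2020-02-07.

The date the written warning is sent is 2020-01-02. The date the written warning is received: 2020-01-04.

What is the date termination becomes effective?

The last day of the review period: 78 calendar days after 2020-01-02 is 2020-03-20.
The date termination becomes effective: 2020-03-20 + 25 days = 2020-04-14. 2020-04-14 is a Tuesday and is not a listed holiday, so no roll-forward applies.

2020-04-14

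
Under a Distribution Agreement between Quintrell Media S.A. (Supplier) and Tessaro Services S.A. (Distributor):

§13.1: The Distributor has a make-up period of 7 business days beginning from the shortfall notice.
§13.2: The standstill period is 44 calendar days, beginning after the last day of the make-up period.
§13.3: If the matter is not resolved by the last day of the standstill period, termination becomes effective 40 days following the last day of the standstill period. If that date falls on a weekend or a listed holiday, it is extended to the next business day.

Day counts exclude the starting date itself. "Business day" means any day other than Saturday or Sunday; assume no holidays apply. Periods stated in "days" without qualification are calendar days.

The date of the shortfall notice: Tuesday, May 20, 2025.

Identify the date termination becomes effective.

The last day of the make-up period: 7 business days after Tuesday, May 20, 2025, skipping weekends — May 21, May 22, May 23, May 26, May 27, May 28, May 29 — lands on Thursday, May 29, 2025.
The last day of the standstill period: 44 calendar days after May 29, 2025 is Jul 12, 2025.
Adding 40 calendar days to Jul 12, 2025 gives Aug 21, 2025, which is the date termination becomes effective. Aug 21, 2025 is a Thursday, so no roll-forward applies.

Aug 21, 2025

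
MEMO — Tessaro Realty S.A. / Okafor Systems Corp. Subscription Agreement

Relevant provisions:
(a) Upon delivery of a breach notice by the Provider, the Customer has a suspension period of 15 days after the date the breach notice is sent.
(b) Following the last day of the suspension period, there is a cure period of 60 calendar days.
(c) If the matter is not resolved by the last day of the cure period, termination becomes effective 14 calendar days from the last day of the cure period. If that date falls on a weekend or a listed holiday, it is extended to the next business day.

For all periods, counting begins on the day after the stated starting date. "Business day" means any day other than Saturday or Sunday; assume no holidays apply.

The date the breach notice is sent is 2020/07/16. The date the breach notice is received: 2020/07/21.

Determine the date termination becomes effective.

2020/10/13

The last day of the suspension period: 2020/07/16 + 15 days = 2020/07/31.
Adding 60 calendar days to 2020/07/31 gives 2020/09/29, which is the last day of the cure period.
Adding 14 calendar days to 2020/09/29 gives 2020/10/13, which is the date termination becomes effective. 2020/10/13 is a Tuesday, so no roll-forward applies.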